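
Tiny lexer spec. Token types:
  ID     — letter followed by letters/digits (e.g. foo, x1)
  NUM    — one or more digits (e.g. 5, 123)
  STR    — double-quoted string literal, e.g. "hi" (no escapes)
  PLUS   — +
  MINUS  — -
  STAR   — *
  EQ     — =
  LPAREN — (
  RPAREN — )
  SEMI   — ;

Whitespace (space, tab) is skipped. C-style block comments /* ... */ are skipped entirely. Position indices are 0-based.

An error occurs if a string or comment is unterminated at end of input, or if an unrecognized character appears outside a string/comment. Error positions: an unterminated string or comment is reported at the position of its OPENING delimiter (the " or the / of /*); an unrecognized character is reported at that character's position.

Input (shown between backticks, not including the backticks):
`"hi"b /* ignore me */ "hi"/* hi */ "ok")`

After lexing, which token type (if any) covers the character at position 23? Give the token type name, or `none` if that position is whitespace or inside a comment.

pos=0: enter STRING mode
pos=0: emit STR "hi" (now at pos=4)
pos=4: emit ID 'b' (now at pos=5)
pos=6: enter COMMENT mode (saw '/*')
exit COMMENT mode (now at pos=21)
pos=22: enter STRING mode
pos=22: emit STR "hi" (now at pos=26)
pos=26: enter COMMENT mode (saw '/*')
exit COMMENT mode (now at pos=34)
pos=35: enter STRING mode
pos=35: emit STR "ok" (now at pos=39)
pos=39: emit RPAREN ')'
DONE. 5 tokens: [STR, ID, STR, STR, RPAREN]
Position 23: char is 'h' -> STR

Answer: STR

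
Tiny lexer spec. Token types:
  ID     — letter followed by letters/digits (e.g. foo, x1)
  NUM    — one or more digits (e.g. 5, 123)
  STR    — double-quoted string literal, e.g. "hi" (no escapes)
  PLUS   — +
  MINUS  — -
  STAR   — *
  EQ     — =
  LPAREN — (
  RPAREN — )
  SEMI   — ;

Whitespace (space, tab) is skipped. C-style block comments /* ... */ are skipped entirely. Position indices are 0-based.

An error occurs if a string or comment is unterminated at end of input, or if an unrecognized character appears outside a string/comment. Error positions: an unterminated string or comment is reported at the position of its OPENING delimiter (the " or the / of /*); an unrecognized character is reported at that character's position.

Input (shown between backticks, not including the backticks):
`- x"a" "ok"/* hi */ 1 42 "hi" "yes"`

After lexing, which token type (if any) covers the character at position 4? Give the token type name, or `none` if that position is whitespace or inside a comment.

Answer: STR

Derivation:
pos=0: emit MINUS '-'
pos=2: emit ID 'x' (now at pos=3)
pos=3: enter STRING mode
pos=3: emit STR "a" (now at pos=6)
pos=7: enter STRING mode
pos=7: emit STR "ok" (now at pos=11)
pos=11: enter COMMENT mode (saw '/*')
exit COMMENT mode (now at pos=19)
pos=20: emit NUM '1' (now at pos=21)
pos=22: emit NUM '42' (now at pos=24)
pos=25: enter STRING mode
pos=25: emit STR "hi" (now at pos=29)
pos=30: enter STRING mode
pos=30: emit STR "yes" (now at pos=35)
DONE. 8 tokens: [MINUS, ID, STR, STR, NUM, NUM, STR, STR]
Position 4: char is 'a' -> STR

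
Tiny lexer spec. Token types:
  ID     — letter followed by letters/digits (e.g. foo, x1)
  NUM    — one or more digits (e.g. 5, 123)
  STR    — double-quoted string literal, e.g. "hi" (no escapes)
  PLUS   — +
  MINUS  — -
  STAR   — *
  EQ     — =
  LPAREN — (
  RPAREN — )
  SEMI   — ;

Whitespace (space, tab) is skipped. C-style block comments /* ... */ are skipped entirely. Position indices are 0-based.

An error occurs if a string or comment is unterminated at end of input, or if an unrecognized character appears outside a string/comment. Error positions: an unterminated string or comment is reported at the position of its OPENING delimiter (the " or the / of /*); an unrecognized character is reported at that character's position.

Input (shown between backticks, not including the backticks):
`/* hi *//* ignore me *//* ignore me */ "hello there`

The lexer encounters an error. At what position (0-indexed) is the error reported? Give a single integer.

pos=0: enter COMMENT mode (saw '/*')
exit COMMENT mode (now at pos=8)
pos=8: enter COMMENT mode (saw '/*')
exit COMMENT mode (now at pos=23)
pos=23: enter COMMENT mode (saw '/*')
exit COMMENT mode (now at pos=38)
pos=39: enter STRING mode
pos=39: ERROR — unterminated string

Answer: 39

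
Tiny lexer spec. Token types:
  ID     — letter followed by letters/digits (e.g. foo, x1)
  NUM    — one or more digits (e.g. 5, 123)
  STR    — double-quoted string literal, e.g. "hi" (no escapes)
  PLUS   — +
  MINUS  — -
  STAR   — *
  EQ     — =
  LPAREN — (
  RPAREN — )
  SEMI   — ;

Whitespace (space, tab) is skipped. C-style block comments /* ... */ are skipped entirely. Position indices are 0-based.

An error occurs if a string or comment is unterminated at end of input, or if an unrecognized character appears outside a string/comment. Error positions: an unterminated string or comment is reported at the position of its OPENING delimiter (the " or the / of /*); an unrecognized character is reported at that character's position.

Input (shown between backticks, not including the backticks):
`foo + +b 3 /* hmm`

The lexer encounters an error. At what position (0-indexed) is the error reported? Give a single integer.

Answer: 11

Derivation:
pos=0: emit ID 'foo' (now at pos=3)
pos=4: emit PLUS '+'
pos=6: emit PLUS '+'
pos=7: emit ID 'b' (now at pos=8)
pos=9: emit NUM '3' (now at pos=10)
pos=11: enter COMMENT mode (saw '/*')
pos=11: ERROR — unterminated comment (reached EOF)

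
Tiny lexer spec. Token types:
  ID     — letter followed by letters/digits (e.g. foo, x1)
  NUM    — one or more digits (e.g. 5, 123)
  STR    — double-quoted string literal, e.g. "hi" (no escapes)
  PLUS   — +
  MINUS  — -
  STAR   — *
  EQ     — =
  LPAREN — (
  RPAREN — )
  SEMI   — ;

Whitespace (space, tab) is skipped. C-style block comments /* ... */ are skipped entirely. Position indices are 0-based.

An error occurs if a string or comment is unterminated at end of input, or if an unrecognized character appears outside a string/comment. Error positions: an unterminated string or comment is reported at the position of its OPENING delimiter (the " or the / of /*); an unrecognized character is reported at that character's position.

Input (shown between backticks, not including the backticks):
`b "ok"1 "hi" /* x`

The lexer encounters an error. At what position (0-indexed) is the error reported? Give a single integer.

pos=0: emit ID 'b' (now at pos=1)
pos=2: enter STRING mode
pos=2: emit STR "ok" (now at pos=6)
pos=6: emit NUM '1' (now at pos=7)
pos=8: enter STRING mode
pos=8: emit STR "hi" (now at pos=12)
pos=13: enter COMMENT mode (saw '/*')
pos=13: ERROR — unterminated comment (reached EOF)

Answer: 13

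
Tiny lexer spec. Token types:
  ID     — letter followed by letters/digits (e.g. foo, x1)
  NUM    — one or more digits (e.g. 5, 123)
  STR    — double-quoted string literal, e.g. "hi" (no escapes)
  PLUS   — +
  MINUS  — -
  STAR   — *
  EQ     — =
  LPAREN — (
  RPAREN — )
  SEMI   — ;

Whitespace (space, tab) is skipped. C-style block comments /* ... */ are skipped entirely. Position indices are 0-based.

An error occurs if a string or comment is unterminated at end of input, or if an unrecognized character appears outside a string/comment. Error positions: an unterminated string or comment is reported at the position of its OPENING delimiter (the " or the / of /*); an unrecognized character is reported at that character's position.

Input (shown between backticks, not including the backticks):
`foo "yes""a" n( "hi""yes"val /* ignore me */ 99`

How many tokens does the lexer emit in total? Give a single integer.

pos=0: emit ID 'foo' (now at pos=3)
pos=4: enter STRING mode
pos=4: emit STR "yes" (now at pos=9)
pos=9: enter STRING mode
pos=9: emit STR "a" (now at pos=12)
pos=13: emit ID 'n' (now at pos=14)
pos=14: emit LPAREN '('
pos=16: enter STRING mode
pos=16: emit STR "hi" (now at pos=20)
pos=20: enter STRING mode
pos=20: emit STR "yes" (now at pos=25)
pos=25: emit ID 'val' (now at pos=28)
pos=29: enter COMMENT mode (saw '/*')
exit COMMENT mode (now at pos=44)
pos=45: emit NUM '99' (now at pos=47)
DONE. 9 tokens: [ID, STR, STR, ID, LPAREN, STR, STR, ID, NUM]

Answer: 9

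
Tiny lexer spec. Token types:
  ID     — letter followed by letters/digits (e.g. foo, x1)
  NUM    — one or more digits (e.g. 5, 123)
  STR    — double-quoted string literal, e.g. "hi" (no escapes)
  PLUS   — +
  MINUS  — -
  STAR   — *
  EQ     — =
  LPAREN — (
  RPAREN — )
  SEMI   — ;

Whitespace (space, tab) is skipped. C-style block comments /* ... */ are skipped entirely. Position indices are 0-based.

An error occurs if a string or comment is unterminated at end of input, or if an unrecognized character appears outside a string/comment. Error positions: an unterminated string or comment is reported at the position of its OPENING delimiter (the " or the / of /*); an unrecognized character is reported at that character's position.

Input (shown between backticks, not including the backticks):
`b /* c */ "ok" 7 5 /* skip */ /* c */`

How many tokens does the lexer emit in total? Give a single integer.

Answer: 4

Derivation:
pos=0: emit ID 'b' (now at pos=1)
pos=2: enter COMMENT mode (saw '/*')
exit COMMENT mode (now at pos=9)
pos=10: enter STRING mode
pos=10: emit STR "ok" (now at pos=14)
pos=15: emit NUM '7' (now at pos=16)
pos=17: emit NUM '5' (now at pos=18)
pos=19: enter COMMENT mode (saw '/*')
exit COMMENT mode (now at pos=29)
pos=30: enter COMMENT mode (saw '/*')
exit COMMENT mode (now at pos=37)
DONE. 4 tokens: [ID, STR, NUM, NUM]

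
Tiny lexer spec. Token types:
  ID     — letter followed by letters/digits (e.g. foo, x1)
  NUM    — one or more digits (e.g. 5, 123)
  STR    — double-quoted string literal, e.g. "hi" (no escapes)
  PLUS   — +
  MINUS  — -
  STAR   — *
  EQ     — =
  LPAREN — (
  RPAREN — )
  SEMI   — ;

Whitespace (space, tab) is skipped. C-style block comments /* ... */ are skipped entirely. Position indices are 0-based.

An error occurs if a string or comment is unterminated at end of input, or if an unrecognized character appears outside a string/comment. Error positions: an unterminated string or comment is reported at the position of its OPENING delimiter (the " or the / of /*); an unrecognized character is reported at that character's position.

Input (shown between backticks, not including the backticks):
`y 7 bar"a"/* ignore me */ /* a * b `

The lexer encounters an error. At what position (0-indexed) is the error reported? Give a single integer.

pos=0: emit ID 'y' (now at pos=1)
pos=2: emit NUM '7' (now at pos=3)
pos=4: emit ID 'bar' (now at pos=7)
pos=7: enter STRING mode
pos=7: emit STR "a" (now at pos=10)
pos=10: enter COMMENT mode (saw '/*')
exit COMMENT mode (now at pos=25)
pos=26: enter COMMENT mode (saw '/*')
pos=26: ERROR — unterminated comment (reached EOF)

Answer: 26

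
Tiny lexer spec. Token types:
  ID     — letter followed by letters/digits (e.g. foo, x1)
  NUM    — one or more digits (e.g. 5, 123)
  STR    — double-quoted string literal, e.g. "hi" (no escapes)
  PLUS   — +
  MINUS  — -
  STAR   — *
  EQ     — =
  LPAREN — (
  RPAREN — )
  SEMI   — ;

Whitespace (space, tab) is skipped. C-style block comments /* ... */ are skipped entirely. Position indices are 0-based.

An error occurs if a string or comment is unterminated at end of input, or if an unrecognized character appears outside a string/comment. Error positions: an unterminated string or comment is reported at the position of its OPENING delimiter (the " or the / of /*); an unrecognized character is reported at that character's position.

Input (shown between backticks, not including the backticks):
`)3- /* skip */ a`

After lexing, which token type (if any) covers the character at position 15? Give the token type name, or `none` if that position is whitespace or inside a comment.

Answer: ID

Derivation:
pos=0: emit RPAREN ')'
pos=1: emit NUM '3' (now at pos=2)
pos=2: emit MINUS '-'
pos=4: enter COMMENT mode (saw '/*')
exit COMMENT mode (now at pos=14)
pos=15: emit ID 'a' (now at pos=16)
DONE. 4 tokens: [RPAREN, NUM, MINUS, ID]
Position 15: char is 'a' -> ID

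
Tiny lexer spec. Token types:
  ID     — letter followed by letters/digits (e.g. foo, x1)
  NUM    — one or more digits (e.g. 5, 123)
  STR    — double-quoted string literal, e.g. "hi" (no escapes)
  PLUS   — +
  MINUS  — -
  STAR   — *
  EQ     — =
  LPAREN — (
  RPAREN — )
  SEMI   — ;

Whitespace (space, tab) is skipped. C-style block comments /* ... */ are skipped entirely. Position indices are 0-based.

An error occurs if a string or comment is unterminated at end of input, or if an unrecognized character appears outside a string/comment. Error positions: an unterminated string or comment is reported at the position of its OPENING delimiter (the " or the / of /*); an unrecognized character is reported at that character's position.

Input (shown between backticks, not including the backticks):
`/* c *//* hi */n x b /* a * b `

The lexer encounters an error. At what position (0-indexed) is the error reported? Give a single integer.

Answer: 21

Derivation:
pos=0: enter COMMENT mode (saw '/*')
exit COMMENT mode (now at pos=7)
pos=7: enter COMMENT mode (saw '/*')
exit COMMENT mode (now at pos=15)
pos=15: emit ID 'n' (now at pos=16)
pos=17: emit ID 'x' (now at pos=18)
pos=19: emit ID 'b' (now at pos=20)
pos=21: enter COMMENT mode (saw '/*')
pos=21: ERROR — unterminated comment (reached EOF)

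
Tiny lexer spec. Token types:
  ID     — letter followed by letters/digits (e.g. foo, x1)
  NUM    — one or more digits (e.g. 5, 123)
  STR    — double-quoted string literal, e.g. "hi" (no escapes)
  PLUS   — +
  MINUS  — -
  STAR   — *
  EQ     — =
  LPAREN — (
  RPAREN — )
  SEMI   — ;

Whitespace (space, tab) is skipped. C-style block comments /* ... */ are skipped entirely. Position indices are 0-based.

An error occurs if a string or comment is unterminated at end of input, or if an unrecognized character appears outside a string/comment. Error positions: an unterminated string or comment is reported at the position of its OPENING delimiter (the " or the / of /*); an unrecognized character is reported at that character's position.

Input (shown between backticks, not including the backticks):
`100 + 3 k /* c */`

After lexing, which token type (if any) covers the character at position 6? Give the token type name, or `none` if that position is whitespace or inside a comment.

pos=0: emit NUM '100' (now at pos=3)
pos=4: emit PLUS '+'
pos=6: emit NUM '3' (now at pos=7)
pos=8: emit ID 'k' (now at pos=9)
pos=10: enter COMMENT mode (saw '/*')
exit COMMENT mode (now at pos=17)
DONE. 4 tokens: [NUM, PLUS, NUM, ID]
Position 6: char is '3' -> NUM

Answer: NUM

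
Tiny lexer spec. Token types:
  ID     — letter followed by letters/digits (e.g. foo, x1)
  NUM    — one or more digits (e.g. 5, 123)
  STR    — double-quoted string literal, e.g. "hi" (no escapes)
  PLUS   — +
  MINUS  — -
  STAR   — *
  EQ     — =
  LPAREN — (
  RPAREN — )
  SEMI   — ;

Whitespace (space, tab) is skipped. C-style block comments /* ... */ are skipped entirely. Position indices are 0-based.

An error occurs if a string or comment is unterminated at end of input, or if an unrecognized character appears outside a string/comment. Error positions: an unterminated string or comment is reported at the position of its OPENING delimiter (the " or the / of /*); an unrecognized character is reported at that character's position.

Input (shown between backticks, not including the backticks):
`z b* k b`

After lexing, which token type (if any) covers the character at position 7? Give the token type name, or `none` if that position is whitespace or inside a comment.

Answer: ID

Derivation:
pos=0: emit ID 'z' (now at pos=1)
pos=2: emit ID 'b' (now at pos=3)
pos=3: emit STAR '*'
pos=5: emit ID 'k' (now at pos=6)
pos=7: emit ID 'b' (now at pos=8)
DONE. 5 tokens: [ID, ID, STAR, ID, ID]
Position 7: char is 'b' -> ID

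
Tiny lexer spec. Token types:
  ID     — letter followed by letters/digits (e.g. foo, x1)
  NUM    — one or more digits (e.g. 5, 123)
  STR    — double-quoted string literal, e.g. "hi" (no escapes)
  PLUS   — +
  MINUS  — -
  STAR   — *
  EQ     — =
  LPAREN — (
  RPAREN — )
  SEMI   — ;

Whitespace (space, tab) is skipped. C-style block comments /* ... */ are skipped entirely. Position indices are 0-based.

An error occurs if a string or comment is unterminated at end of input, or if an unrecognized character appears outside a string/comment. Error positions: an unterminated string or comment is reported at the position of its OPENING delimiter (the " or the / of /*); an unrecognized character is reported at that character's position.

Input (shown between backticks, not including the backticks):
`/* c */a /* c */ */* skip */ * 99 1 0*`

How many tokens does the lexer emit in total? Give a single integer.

Answer: 7

Derivation:
pos=0: enter COMMENT mode (saw '/*')
exit COMMENT mode (now at pos=7)
pos=7: emit ID 'a' (now at pos=8)
pos=9: enter COMMENT mode (saw '/*')
exit COMMENT mode (now at pos=16)
pos=17: emit STAR '*'
pos=18: enter COMMENT mode (saw '/*')
exit COMMENT mode (now at pos=28)
pos=29: emit STAR '*'
pos=31: emit NUM '99' (now at pos=33)
pos=34: emit NUM '1' (now at pos=35)
pos=36: emit NUM '0' (now at pos=37)
pos=37: emit STAR '*'
DONE. 7 tokens: [ID, STAR, STAR, NUM, NUM, NUM, STAR]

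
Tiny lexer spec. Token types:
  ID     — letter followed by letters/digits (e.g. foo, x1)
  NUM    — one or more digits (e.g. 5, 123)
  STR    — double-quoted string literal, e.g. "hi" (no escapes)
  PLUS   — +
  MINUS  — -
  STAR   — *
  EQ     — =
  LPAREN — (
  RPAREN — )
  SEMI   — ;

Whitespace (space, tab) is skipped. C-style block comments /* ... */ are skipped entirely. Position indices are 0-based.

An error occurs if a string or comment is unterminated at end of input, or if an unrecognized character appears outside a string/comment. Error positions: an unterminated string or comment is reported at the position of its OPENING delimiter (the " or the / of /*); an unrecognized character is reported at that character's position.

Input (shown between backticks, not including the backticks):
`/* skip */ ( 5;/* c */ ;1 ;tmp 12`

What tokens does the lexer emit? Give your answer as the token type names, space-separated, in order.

Answer: LPAREN NUM SEMI SEMI NUM SEMI ID NUM

Derivation:
pos=0: enter COMMENT mode (saw '/*')
exit COMMENT mode (now at pos=10)
pos=11: emit LPAREN '('
pos=13: emit NUM '5' (now at pos=14)
pos=14: emit SEMI ';'
pos=15: enter COMMENT mode (saw '/*')
exit COMMENT mode (now at pos=22)
pos=23: emit SEMI ';'
pos=24: emit NUM '1' (now at pos=25)
pos=26: emit SEMI ';'
pos=27: emit ID 'tmp' (now at pos=30)
pos=31: emit NUM '12' (now at pos=33)
DONE. 8 tokens: [LPAREN, NUM, SEMI, SEMI, NUM, SEMI, ID, NUM]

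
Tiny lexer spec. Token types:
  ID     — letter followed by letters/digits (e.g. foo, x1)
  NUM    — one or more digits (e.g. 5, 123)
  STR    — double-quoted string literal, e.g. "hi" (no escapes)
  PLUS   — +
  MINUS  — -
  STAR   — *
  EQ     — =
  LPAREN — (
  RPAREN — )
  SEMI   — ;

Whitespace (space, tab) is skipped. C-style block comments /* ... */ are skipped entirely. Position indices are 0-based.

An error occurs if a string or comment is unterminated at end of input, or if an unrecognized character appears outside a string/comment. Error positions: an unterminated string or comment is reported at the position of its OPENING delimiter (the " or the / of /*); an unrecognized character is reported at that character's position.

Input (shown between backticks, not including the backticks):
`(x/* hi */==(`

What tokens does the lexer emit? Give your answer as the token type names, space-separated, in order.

Answer: LPAREN ID EQ EQ LPAREN

Derivation:
pos=0: emit LPAREN '('
pos=1: emit ID 'x' (now at pos=2)
pos=2: enter COMMENT mode (saw '/*')
exit COMMENT mode (now at pos=10)
pos=10: emit EQ '='
pos=11: emit EQ '='
pos=12: emit LPAREN '('
DONE. 5 tokens: [LPAREN, ID, EQ, EQ, LPAREN]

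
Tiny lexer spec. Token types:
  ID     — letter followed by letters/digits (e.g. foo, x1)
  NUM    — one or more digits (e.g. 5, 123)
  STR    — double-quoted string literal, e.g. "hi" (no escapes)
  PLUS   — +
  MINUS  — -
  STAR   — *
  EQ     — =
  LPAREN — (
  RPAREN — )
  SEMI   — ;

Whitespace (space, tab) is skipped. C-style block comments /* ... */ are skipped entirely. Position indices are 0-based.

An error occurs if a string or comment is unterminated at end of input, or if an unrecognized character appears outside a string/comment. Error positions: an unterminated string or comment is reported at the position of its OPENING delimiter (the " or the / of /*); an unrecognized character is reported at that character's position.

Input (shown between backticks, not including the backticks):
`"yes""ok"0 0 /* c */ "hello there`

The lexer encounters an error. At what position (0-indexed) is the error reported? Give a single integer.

pos=0: enter STRING mode
pos=0: emit STR "yes" (now at pos=5)
pos=5: enter STRING mode
pos=5: emit STR "ok" (now at pos=9)
pos=9: emit NUM '0' (now at pos=10)
pos=11: emit NUM '0' (now at pos=12)
pos=13: enter COMMENT mode (saw '/*')
exit COMMENT mode (now at pos=20)
pos=21: enter STRING mode
pos=21: ERROR — unterminated string

Answer: 21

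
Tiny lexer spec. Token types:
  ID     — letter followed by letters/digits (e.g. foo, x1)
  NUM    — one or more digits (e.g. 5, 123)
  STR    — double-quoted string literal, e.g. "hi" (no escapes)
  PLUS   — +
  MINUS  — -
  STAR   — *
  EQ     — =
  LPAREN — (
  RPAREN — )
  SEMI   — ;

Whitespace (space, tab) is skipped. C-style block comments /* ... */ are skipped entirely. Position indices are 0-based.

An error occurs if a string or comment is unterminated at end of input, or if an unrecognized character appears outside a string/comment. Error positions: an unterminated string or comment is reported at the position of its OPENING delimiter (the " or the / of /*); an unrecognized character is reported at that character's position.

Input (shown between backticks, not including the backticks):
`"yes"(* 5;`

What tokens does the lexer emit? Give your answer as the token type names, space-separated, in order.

Answer: STR LPAREN STAR NUM SEMI

Derivation:
pos=0: enter STRING mode
pos=0: emit STR "yes" (now at pos=5)
pos=5: emit LPAREN '('
pos=6: emit STAR '*'
pos=8: emit NUM '5' (now at pos=9)
pos=9: emit SEMI ';'
DONE. 5 tokens: [STR, LPAREN, STAR, NUM, SEMI]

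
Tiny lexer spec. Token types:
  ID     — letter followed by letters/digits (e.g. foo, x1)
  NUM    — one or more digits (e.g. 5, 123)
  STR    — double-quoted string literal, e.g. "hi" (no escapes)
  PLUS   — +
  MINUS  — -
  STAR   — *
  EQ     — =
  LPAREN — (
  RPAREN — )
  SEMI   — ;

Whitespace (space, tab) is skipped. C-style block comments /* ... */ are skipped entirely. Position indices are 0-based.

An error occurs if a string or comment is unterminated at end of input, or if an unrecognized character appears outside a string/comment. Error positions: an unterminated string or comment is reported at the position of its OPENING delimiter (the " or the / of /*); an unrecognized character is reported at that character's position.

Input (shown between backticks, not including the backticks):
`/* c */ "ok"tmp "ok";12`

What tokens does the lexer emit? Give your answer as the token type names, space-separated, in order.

Answer: STR ID STR SEMI NUM

Derivation:
pos=0: enter COMMENT mode (saw '/*')
exit COMMENT mode (now at pos=7)
pos=8: enter STRING mode
pos=8: emit STR "ok" (now at pos=12)
pos=12: emit ID 'tmp' (now at pos=15)
pos=16: enter STRING mode
pos=16: emit STR "ok" (now at pos=20)
pos=20: emit SEMI ';'
pos=21: emit NUM '12' (now at pos=23)
DONE. 5 tokens: [STR, ID, STR, SEMI, NUM]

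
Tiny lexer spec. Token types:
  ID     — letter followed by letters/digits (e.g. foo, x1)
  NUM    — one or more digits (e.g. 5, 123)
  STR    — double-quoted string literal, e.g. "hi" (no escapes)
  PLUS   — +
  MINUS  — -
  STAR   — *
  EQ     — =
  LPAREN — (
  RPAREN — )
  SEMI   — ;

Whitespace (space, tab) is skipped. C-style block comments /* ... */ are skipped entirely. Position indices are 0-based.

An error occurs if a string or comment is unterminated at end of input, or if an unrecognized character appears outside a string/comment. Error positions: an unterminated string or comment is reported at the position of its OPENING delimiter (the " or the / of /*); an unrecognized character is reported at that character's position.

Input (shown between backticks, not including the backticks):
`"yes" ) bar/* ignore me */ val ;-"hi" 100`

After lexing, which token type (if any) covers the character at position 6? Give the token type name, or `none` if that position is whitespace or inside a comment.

pos=0: enter STRING mode
pos=0: emit STR "yes" (now at pos=5)
pos=6: emit RPAREN ')'
pos=8: emit ID 'bar' (now at pos=11)
pos=11: enter COMMENT mode (saw '/*')
exit COMMENT mode (now at pos=26)
pos=27: emit ID 'val' (now at pos=30)
pos=31: emit SEMI ';'
pos=32: emit MINUS '-'
pos=33: enter STRING mode
pos=33: emit STR "hi" (now at pos=37)
pos=38: emit NUM '100' (now at pos=41)
DONE. 8 tokens: [STR, RPAREN, ID, ID, SEMI, MINUS, STR, NUM]
Position 6: char is ')' -> RPAREN

Answer: RPAREN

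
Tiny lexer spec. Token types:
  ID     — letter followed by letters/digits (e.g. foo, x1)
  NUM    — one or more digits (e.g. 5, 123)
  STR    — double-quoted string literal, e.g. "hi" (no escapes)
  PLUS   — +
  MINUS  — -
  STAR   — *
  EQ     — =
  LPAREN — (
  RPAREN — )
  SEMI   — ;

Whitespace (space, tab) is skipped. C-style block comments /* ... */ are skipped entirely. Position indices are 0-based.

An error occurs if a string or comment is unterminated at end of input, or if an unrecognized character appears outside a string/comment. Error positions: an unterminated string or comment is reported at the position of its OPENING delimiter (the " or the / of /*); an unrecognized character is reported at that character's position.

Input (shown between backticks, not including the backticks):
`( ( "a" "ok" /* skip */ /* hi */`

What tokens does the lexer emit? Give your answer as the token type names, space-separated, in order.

Answer: LPAREN LPAREN STR STR

Derivation:
pos=0: emit LPAREN '('
pos=2: emit LPAREN '('
pos=4: enter STRING mode
pos=4: emit STR "a" (now at pos=7)
pos=8: enter STRING mode
pos=8: emit STR "ok" (now at pos=12)
pos=13: enter COMMENT mode (saw '/*')
exit COMMENT mode (now at pos=23)
pos=24: enter COMMENT mode (saw '/*')
exit COMMENT mode (now at pos=32)
DONE. 4 tokens: [LPAREN, LPAREN, STR, STR]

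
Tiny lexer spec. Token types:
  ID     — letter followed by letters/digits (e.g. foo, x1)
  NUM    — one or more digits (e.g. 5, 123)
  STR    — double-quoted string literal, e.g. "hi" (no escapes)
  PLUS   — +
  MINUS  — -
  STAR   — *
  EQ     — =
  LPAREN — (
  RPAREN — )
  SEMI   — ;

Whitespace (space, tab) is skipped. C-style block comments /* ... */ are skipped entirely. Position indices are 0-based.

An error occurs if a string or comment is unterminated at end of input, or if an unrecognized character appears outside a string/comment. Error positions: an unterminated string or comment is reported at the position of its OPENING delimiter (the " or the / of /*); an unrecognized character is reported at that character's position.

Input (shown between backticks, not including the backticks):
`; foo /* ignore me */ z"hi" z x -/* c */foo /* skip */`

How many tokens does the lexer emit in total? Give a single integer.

Answer: 8

Derivation:
pos=0: emit SEMI ';'
pos=2: emit ID 'foo' (now at pos=5)
pos=6: enter COMMENT mode (saw '/*')
exit COMMENT mode (now at pos=21)
pos=22: emit ID 'z' (now at pos=23)
pos=23: enter STRING mode
pos=23: emit STR "hi" (now at pos=27)
pos=28: emit ID 'z' (now at pos=29)
pos=30: emit ID 'x' (now at pos=31)
pos=32: emit MINUS '-'
pos=33: enter COMMENT mode (saw '/*')
exit COMMENT mode (now at pos=40)
pos=40: emit ID 'foo' (now at pos=43)
pos=44: enter COMMENT mode (saw '/*')
exit COMMENT mode (now at pos=54)
DONE. 8 tokens: [SEMI, ID, ID, STR, ID, ID, MINUS, ID]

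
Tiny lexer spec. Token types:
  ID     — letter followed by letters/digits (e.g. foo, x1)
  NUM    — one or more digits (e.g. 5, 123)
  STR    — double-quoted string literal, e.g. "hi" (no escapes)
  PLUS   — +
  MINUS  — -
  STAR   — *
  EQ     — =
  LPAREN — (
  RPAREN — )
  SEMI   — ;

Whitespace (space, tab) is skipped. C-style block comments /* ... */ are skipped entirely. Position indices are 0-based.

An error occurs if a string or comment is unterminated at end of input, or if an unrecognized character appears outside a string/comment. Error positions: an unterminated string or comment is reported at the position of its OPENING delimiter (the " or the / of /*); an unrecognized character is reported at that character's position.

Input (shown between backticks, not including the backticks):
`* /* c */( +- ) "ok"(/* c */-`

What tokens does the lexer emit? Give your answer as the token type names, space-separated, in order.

pos=0: emit STAR '*'
pos=2: enter COMMENT mode (saw '/*')
exit COMMENT mode (now at pos=9)
pos=9: emit LPAREN '('
pos=11: emit PLUS '+'
pos=12: emit MINUS '-'
pos=14: emit RPAREN ')'
pos=16: enter STRING mode
pos=16: emit STR "ok" (now at pos=20)
pos=20: emit LPAREN '('
pos=21: enter COMMENT mode (saw '/*')
exit COMMENT mode (now at pos=28)
pos=28: emit MINUS '-'
DONE. 8 tokens: [STAR, LPAREN, PLUS, MINUS, RPAREN, STR, LPAREN, MINUS]

Answer: STAR LPAREN PLUS MINUS RPAREN STR LPAREN MINUS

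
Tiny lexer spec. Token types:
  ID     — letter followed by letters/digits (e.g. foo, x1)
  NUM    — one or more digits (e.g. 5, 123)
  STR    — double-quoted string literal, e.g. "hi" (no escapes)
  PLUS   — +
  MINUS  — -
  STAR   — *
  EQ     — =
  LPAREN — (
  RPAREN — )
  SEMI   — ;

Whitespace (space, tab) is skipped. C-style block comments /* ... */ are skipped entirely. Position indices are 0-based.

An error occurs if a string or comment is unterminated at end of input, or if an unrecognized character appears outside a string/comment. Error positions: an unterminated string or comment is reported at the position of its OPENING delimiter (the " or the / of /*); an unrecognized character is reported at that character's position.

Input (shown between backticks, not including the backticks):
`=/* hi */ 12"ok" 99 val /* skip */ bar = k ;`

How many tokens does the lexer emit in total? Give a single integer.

Answer: 9

Derivation:
pos=0: emit EQ '='
pos=1: enter COMMENT mode (saw '/*')
exit COMMENT mode (now at pos=9)
pos=10: emit NUM '12' (now at pos=12)
pos=12: enter STRING mode
pos=12: emit STR "ok" (now at pos=16)
pos=17: emit NUM '99' (now at pos=19)
pos=20: emit ID 'val' (now at pos=23)
pos=24: enter COMMENT mode (saw '/*')
exit COMMENT mode (now at pos=34)
pos=35: emit ID 'bar' (now at pos=38)
pos=39: emit EQ '='
pos=41: emit ID 'k' (now at pos=42)
pos=43: emit SEMI ';'
DONE. 9 tokens: [EQ, NUM, STR, NUM, ID, ID, EQ, ID, SEMI]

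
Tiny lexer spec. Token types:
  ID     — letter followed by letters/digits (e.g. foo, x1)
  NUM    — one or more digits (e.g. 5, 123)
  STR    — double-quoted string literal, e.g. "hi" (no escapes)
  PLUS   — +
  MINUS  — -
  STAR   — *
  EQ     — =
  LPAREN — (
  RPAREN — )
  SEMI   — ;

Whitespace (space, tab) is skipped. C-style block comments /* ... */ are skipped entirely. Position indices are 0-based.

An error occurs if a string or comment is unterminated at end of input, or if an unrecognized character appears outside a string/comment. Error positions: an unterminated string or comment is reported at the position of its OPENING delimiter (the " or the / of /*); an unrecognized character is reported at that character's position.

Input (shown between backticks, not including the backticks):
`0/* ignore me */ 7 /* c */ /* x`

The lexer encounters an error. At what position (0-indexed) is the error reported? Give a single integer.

pos=0: emit NUM '0' (now at pos=1)
pos=1: enter COMMENT mode (saw '/*')
exit COMMENT mode (now at pos=16)
pos=17: emit NUM '7' (now at pos=18)
pos=19: enter COMMENT mode (saw '/*')
exit COMMENT mode (now at pos=26)
pos=27: enter COMMENT mode (saw '/*')
pos=27: ERROR — unterminated comment (reached EOF)

Answer: 27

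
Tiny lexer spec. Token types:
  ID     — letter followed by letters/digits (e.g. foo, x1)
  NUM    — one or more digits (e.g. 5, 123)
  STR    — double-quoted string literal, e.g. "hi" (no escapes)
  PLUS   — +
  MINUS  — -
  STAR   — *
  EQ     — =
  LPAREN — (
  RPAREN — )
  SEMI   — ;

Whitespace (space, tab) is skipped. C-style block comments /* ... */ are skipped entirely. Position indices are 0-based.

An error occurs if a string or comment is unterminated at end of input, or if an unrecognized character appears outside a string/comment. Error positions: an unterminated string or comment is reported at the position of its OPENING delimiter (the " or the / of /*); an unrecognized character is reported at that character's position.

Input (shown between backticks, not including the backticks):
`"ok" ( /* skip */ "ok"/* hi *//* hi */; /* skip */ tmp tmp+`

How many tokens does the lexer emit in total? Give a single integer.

Answer: 7

Derivation:
pos=0: enter STRING mode
pos=0: emit STR "ok" (now at pos=4)
pos=5: emit LPAREN '('
pos=7: enter COMMENT mode (saw '/*')
exit COMMENT mode (now at pos=17)
pos=18: enter STRING mode
pos=18: emit STR "ok" (now at pos=22)
pos=22: enter COMMENT mode (saw '/*')
exit COMMENT mode (now at pos=30)
pos=30: enter COMMENT mode (saw '/*')
exit COMMENT mode (now at pos=38)
pos=38: emit SEMI ';'
pos=40: enter COMMENT mode (saw '/*')
exit COMMENT mode (now at pos=50)
pos=51: emit ID 'tmp' (now at pos=54)
pos=55: emit ID 'tmp' (now at pos=58)
pos=58: emit PLUS '+'
DONE. 7 tokens: [STR, LPAREN, STR, SEMI, ID, ID, PLUS]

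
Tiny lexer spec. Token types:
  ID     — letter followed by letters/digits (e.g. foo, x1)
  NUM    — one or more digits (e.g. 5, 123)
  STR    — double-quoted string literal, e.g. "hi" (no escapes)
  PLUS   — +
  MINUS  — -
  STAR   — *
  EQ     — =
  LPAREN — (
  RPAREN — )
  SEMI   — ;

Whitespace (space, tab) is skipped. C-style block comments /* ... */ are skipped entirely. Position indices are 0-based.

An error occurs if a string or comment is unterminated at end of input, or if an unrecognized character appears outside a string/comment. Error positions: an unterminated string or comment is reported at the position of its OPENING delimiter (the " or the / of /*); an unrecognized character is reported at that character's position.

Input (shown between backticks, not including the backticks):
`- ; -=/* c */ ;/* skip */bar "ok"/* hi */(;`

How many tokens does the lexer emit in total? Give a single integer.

pos=0: emit MINUS '-'
pos=2: emit SEMI ';'
pos=4: emit MINUS '-'
pos=5: emit EQ '='
pos=6: enter COMMENT mode (saw '/*')
exit COMMENT mode (now at pos=13)
pos=14: emit SEMI ';'
pos=15: enter COMMENT mode (saw '/*')
exit COMMENT mode (now at pos=25)
pos=25: emit ID 'bar' (now at pos=28)
pos=29: enter STRING mode
pos=29: emit STR "ok" (now at pos=33)
pos=33: enter COMMENT mode (saw '/*')
exit COMMENT mode (now at pos=41)
pos=41: emit LPAREN '('
pos=42: emit SEMI ';'
DONE. 9 tokens: [MINUS, SEMI, MINUS, EQ, SEMI, ID, STR, LPAREN, SEMI]

Answer: 9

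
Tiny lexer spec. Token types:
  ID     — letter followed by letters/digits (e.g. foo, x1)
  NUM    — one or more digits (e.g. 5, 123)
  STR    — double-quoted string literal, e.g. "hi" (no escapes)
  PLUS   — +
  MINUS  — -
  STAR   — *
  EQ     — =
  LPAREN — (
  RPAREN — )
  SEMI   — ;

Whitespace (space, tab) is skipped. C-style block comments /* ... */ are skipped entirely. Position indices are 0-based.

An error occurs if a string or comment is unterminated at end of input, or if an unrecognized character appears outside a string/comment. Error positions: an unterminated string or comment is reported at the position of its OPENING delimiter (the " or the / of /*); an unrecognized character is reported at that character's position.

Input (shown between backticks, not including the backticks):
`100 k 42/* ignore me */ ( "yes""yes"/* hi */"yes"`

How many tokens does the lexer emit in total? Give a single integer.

Answer: 7

Derivation:
pos=0: emit NUM '100' (now at pos=3)
pos=4: emit ID 'k' (now at pos=5)
pos=6: emit NUM '42' (now at pos=8)
pos=8: enter COMMENT mode (saw '/*')
exit COMMENT mode (now at pos=23)
pos=24: emit LPAREN '('
pos=26: enter STRING mode
pos=26: emit STR "yes" (now at pos=31)
pos=31: enter STRING mode
pos=31: emit STR "yes" (now at pos=36)
pos=36: enter COMMENT mode (saw '/*')
exit COMMENT mode (now at pos=44)
pos=44: enter STRING mode
pos=44: emit STR "yes" (now at pos=49)
DONE. 7 tokens: [NUM, ID, NUM, LPAREN, STR, STR, STR]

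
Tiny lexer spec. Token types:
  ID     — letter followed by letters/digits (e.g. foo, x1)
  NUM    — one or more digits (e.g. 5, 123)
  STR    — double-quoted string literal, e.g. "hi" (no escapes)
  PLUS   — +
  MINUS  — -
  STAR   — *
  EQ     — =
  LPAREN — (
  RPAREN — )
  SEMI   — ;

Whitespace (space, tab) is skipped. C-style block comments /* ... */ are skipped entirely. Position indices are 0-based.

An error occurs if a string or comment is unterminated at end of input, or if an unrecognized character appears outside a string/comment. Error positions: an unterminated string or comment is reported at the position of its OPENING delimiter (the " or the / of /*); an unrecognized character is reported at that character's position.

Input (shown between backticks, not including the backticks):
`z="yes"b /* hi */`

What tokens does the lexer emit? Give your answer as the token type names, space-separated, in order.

Answer: ID EQ STR ID

Derivation:
pos=0: emit ID 'z' (now at pos=1)
pos=1: emit EQ '='
pos=2: enter STRING mode
pos=2: emit STR "yes" (now at pos=7)
pos=7: emit ID 'b' (now at pos=8)
pos=9: enter COMMENT mode (saw '/*')
exit COMMENT mode (now at pos=17)
DONE. 4 tokens: [ID, EQ, STR, ID]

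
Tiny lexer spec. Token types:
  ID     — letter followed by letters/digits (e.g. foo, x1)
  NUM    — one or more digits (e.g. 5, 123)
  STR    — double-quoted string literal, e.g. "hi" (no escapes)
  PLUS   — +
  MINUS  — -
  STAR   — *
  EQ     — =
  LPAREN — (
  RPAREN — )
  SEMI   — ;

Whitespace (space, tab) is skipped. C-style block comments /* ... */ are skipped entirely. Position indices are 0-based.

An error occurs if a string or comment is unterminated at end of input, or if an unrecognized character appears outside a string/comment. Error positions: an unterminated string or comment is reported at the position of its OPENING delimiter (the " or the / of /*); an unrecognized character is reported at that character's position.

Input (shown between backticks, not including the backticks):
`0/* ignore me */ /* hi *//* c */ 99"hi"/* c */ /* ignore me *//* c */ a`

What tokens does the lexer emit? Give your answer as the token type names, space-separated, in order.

pos=0: emit NUM '0' (now at pos=1)
pos=1: enter COMMENT mode (saw '/*')
exit COMMENT mode (now at pos=16)
pos=17: enter COMMENT mode (saw '/*')
exit COMMENT mode (now at pos=25)
pos=25: enter COMMENT mode (saw '/*')
exit COMMENT mode (now at pos=32)
pos=33: emit NUM '99' (now at pos=35)
pos=35: enter STRING mode
pos=35: emit STR "hi" (now at pos=39)
pos=39: enter COMMENT mode (saw '/*')
exit COMMENT mode (now at pos=46)
pos=47: enter COMMENT mode (saw '/*')
exit COMMENT mode (now at pos=62)
pos=62: enter COMMENT mode (saw '/*')
exit COMMENT mode (now at pos=69)
pos=70: emit ID 'a' (now at pos=71)
DONE. 4 tokens: [NUM, NUM, STR, ID]

Answer: NUM NUM STR ID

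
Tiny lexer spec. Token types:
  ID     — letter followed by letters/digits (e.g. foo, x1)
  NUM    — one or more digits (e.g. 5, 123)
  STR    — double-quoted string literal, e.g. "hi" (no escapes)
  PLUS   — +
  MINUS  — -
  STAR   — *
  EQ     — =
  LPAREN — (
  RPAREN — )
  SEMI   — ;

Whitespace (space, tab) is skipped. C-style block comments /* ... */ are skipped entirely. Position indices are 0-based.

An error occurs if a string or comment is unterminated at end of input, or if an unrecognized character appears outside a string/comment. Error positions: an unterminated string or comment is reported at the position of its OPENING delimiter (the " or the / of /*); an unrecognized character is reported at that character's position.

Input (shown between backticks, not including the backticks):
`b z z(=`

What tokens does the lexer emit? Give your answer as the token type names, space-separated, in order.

Answer: ID ID ID LPAREN EQ

Derivation:
pos=0: emit ID 'b' (now at pos=1)
pos=2: emit ID 'z' (now at pos=3)
pos=4: emit ID 'z' (now at pos=5)
pos=5: emit LPAREN '('
pos=6: emit EQ '='
DONE. 5 tokens: [ID, ID, ID, LPAREN, EQ]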